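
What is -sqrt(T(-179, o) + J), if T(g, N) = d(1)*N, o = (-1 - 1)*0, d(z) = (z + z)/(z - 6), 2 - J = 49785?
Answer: -I*sqrt(49783) ≈ -223.12*I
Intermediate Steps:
J = -49783 (J = 2 - 1*49785 = 2 - 49785 = -49783)
d(z) = 2*z/(-6 + z) (d(z) = (2*z)/(-6 + z) = 2*z/(-6 + z))
o = 0 (o = -2*0 = 0)
T(g, N) = -2*N/5 (T(g, N) = (2*1/(-6 + 1))*N = (2*1/(-5))*N = (2*1*(-1/5))*N = -2*N/5)
-sqrt(T(-179, o) + J) = -sqrt(-2/5*0 - 49783) = -sqrt(0 - 49783) = -sqrt(-49783) = -I*sqrt(49783)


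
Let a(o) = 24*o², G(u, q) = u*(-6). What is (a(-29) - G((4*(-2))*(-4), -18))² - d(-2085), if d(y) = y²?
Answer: 410834151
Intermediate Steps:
G(u, q) = -6*u
(a(-29) - G((4*(-2))*(-4), -18))² - d(-2085) = (24*(-29)² - (-6)*(4*(-2))*(-4))² - 1*(-2085)² = (24*841 - (-6)*(-8*(-4)))² - 1*4347225 = (20184 - (-6)*32)² - 4347225 = (20184 - 1*(-192))² - 4347225 = (20184 + 192)² - 4347225 = 20376² - 4347225 = 415181376 - 4347225 = 410834151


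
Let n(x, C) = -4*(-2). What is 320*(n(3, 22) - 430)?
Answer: -135040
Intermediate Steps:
n(x, C) = 8
320*(n(3, 22) - 430) = 320*(8 - 430) = 320*(-422) = -135040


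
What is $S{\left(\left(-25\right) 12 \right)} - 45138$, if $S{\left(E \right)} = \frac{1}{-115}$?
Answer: $- \frac{5190871}{115} \approx -45138.0$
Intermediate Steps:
$S{\left(E \right)} = - \frac{1}{115}$
$S{\left(\left(-25\right) 12 \right)} - 45138 = - \frac{1}{115} - 45138 = - \frac{5190871}{115}$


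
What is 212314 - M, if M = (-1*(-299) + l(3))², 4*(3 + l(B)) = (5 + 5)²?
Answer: 109273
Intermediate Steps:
l(B) = 22 (l(B) = -3 + (5 + 5)²/4 = -3 + (¼)*10² = -3 + (¼)*100 = -3 + 25 = 22)
M = 103041 (M = (-1*(-299) + 22)² = (299 + 22)² = 321² = 103041)
212314 - M = 212314 - 1*103041 = 212314 - 103041 = 109273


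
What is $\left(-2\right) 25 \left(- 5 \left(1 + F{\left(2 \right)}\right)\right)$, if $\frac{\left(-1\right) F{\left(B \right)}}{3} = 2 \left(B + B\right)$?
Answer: $-5750$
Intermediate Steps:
$F{\left(B \right)} = - 12 B$ ($F{\left(B \right)} = - 3 \cdot 2 \left(B + B\right) = - 3 \cdot 2 \cdot 2 B = - 3 \cdot 4 B = - 12 B$)
$\left(-2\right) 25 \left(- 5 \left(1 + F{\left(2 \right)}\right)\right) = \left(-2\right) 25 \left(- 5 \left(1 - 24\right)\right) = - 50 \left(- 5 \left(1 - 24\right)\right) = - 50 \left(\left(-5\right) \left(-23\right)\right) = \left(-50\right) 115 = -5750$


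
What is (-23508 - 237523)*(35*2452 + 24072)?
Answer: -28685218652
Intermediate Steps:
(-23508 - 237523)*(35*2452 + 24072) = -261031*(85820 + 24072) = -261031*109892 = -28685218652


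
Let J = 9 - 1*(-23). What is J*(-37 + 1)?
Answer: -1152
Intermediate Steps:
J = 32 (J = 9 + 23 = 32)
J*(-37 + 1) = 32*(-37 + 1) = 32*(-36) = -1152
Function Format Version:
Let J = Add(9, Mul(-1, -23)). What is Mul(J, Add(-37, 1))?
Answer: -1152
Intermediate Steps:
J = 32 (J = Add(9, 23) = 32)
Mul(J, Add(-37, 1)) = Mul(32, Add(-37, 1)) = Mul(32, -36) = -1152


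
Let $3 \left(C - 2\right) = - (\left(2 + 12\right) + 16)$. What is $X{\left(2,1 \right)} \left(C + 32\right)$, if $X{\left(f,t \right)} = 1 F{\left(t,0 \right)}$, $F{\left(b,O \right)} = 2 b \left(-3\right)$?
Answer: $-144$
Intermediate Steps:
$F{\left(b,O \right)} = - 6 b$
$X{\left(f,t \right)} = - 6 t$ ($X{\left(f,t \right)} = 1 \left(- 6 t\right) = - 6 t$)
$C = -8$ ($C = 2 + \frac{\left(-1\right) \left(\left(2 + 12\right) + 16\right)}{3} = 2 + \frac{\left(-1\right) \left(14 + 16\right)}{3} = 2 + \frac{\left(-1\right) 30}{3} = 2 + \frac{1}{3} \left(-30\right) = 2 - 10 = -8$)
$X{\left(2,1 \right)} \left(C + 32\right) = \left(-6\right) 1 \left(-8 + 32\right) = \left(-6\right) 24 = -144$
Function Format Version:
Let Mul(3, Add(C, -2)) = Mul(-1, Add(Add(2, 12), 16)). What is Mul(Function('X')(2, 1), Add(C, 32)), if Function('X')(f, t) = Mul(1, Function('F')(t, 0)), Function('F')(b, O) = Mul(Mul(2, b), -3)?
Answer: -144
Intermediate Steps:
Function('F')(b, O) = Mul(-6, b)
Function('X')(f, t) = Mul(-6, t) (Function('X')(f, t) = Mul(1, Mul(-6, t)) = Mul(-6, t))
C = -8 (C = Add(2, Mul(Rational(1, 3), Mul(-1, Add(Add(2, 12), 16)))) = Add(2, Mul(Rational(1, 3), Mul(-1, Add(14, 16)))) = Add(2, Mul(Rational(1, 3), Mul(-1, 30))) = Add(2, Mul(Rational(1, 3), -30)) = Add(2, -10) = -8)
Mul(Function('X')(2, 1), Add(C, 32)) = Mul(Mul(-6, 1), Add(-8, 32)) = Mul(-6, 24) = -144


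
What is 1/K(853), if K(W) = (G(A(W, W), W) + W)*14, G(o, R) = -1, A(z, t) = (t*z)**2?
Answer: 1/11928 ≈ 8.3836e-5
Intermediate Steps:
A(z, t) = t**2*z**2
K(W) = -14 + 14*W (K(W) = (-1 + W)*14 = -14 + 14*W)
1/K(853) = 1/(-14 + 14*853) = 1/(-14 + 11942) = 1/11928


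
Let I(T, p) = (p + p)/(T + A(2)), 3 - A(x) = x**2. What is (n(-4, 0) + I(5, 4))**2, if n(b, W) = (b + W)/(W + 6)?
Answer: 16/9 ≈ 1.7778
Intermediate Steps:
A(x) = 3 - x**2
n(b, W) = (W + b)/(6 + W)
I(T, p) = 2*p/(-1 + T) (I(T, p) = (p + p)/(T + (3 - 1*2**2)) = (2*p)/(T + (3 - 1*4)) = (2*p)/(T + (3 - 4)) = (2*p)/(T - 1) = (2*p)/(-1 + T) = 2*p/(-1 + T))
(n(-4, 0) + I(5, 4))**2 = ((0 - 4)/(6 + 0) + 2*4/(-1 + 5))**2 = (-4/6 + 2*4/4)**2 = ((1/6)*(-4) + 2*4*(1/4))**2 = (-2/3 + 2)**2 = (4/3)**2 = 16/9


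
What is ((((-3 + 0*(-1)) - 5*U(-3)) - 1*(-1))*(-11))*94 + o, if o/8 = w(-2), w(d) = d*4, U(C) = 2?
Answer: 12344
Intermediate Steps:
w(d) = 4*d
o = -64 (o = 8*(4*(-2)) = 8*(-8) = -64)
((((-3 + 0*(-1)) - 5*U(-3)) - 1*(-1))*(-11))*94 + o = ((((-3 + 0*(-1)) - 5*2) - 1*(-1))*(-11))*94 - 64 = ((((-3 + 0) - 10) + 1)*(-11))*94 - 64 = (((-3 - 10) + 1)*(-11))*94 - 64 = ((-13 + 1)*(-11))*94 - 64 = -12*(-11)*94 - 64 = 132*94 - 64 = 12408 - 64 = 12344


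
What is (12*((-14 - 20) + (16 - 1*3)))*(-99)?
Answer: 24948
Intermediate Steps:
(12*((-14 - 20) + (16 - 1*3)))*(-99) = (12*(-34 + (16 - 3)))*(-99) = (12*(-34 + 13))*(-99) = (12*(-21))*(-99) = -252*(-99) = 24948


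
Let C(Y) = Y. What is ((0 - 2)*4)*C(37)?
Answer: -296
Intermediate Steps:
((0 - 2)*4)*C(37) = ((0 - 2)*4)*37 = -2*4*37 = -8*37 = -296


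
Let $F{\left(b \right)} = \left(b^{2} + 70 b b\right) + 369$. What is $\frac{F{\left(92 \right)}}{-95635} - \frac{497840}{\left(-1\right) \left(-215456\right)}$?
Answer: $- \frac{11072963883}{1287820910} \approx -8.5982$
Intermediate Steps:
$F{\left(b \right)} = 369 + 71 b^{2}$ ($F{\left(b \right)} = \left(b^{2} + 70 b^{2}\right) + 369 = 71 b^{2} + 369 = 369 + 71 b^{2}$)
$\frac{F{\left(92 \right)}}{-95635} - \frac{497840}{\left(-1\right) \left(-215456\right)} = \frac{369 + 71 \cdot 92^{2}}{-95635} - \frac{497840}{\left(-1\right) \left(-215456\right)} = \left(369 + 71 \cdot 8464\right) \left(- \frac{1}{95635}\right) - \frac{497840}{215456} = \left(369 + 600944\right) \left(- \frac{1}{95635}\right) - \frac{31115}{13466} = 601313 \left(- \frac{1}{95635}\right) - \frac{31115}{13466} = - \frac{601313}{95635} - \frac{31115}{13466} = - \frac{11072963883}{1287820910}$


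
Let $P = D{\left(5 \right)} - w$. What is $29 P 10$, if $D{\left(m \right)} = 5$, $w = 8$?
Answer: $-870$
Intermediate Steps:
$P = -3$ ($P = 5 - 8 = -3$)
$29 P 10 = 29 \left(-3\right) 10 = \left(-87\right) 10 = -870$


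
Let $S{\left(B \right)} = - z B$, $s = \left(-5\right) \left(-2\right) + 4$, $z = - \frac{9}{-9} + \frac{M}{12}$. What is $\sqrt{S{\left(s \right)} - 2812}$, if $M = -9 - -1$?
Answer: $\frac{65 i \sqrt{6}}{3} \approx 53.072 i$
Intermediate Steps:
$M = -8$ ($M = -9 + 1 = -8$)
$z = \frac{1}{3}$ ($z = - \frac{9}{-9} - \frac{8}{12} = \left(-9\right) \left(- \frac{1}{9}\right) - \frac{2}{3} = 1 - \frac{2}{3} = \frac{1}{3} \approx 0.33333$)
$s = 14$ ($s = 10 + 4 = 14$)
$S{\left(B \right)} = - \frac{B}{3}$ ($S{\left(B \right)} = \left(-1\right) \frac{1}{3} B = - \frac{B}{3}$)
$\sqrt{S{\left(s \right)} - 2812} = \sqrt{\left(- \frac{1}{3}\right) 14 - 2812} = \sqrt{- \frac{14}{3} - 2812} = \sqrt{- \frac{8450}{3}} = \frac{65 i \sqrt{6}}{3}$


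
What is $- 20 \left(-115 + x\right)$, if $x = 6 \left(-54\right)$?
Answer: $8780$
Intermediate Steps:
$x = -324$
$- 20 \left(-115 + x\right) = - 20 \left(-115 - 324\right) = \left(-20\right) \left(-439\right) = 8780$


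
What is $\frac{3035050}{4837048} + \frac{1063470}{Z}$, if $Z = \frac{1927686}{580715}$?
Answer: $\frac{248936333622111225}{777025809244} \approx 3.2037 \cdot 10^{5}$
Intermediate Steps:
$Z = \frac{1927686}{580715}$ ($Z = 1927686 \cdot \frac{1}{580715} = \frac{1927686}{580715} \approx 3.3195$)
$\frac{3035050}{4837048} + \frac{1063470}{Z} = \frac{3035050}{4837048} + \frac{1063470}{\frac{1927686}{580715}} = 3035050 \cdot \frac{1}{4837048} + 1063470 \cdot \frac{580715}{1927686} = \frac{1517525}{2418524} + \frac{102928830175}{321281} = \frac{248936333622111225}{777025809244}$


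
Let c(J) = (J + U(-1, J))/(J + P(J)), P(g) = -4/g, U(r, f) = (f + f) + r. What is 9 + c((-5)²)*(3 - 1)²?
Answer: 12989/621 ≈ 20.916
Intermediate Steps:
U(r, f) = r + 2*f (U(r, f) = 2*f + r = r + 2*f)
c(J) = (-1 + 3*J)/(J - 4/J) (c(J) = (J + (-1 + 2*J))/(J - 4/J) = (-1 + 3*J)/(J - 4/J))
9 + c((-5)²)*(3 - 1)² = 9 + ((-5)²*(-1 + 3*(-5)²)/(-4 + ((-5)²)²))*(3 - 1)² = 9 + (25*(-1 + 3*25)/(-4 + 25²))*2² = 9 + (25*(-1 + 75)/(-4 + 625))*4 = 9 + (25*74/621)*4 = 9 + (25*(1/621)*74)*4 = 9 + (1850/621)*4 = 9 + 7400/621 = 12989/621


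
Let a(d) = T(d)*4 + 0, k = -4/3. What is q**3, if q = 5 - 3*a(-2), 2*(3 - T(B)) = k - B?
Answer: -19683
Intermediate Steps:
k = -4/3 (k = -4*1/3 = -4/3 ≈ -1.3333)
T(B) = 11/3 + B/2 (T(B) = 3 - (-4/3 - B)/2 = 3 + (2/3 + B/2) = 11/3 + B/2)
a(d) = 44/3 + 2*d (a(d) = (11/3 + d/2)*4 + 0 = (44/3 + 2*d) + 0 = 44/3 + 2*d)
q = -27 (q = 5 - 3*(44/3 + 2*(-2)) = 5 - 3*(44/3 - 4) = 5 - 3*32/3 = 5 - 32 = -27)
q**3 = (-27)**3 = -19683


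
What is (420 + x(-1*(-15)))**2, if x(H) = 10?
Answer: 184900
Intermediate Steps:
(420 + x(-1*(-15)))**2 = (420 + 10)**2 = 430**2 = 184900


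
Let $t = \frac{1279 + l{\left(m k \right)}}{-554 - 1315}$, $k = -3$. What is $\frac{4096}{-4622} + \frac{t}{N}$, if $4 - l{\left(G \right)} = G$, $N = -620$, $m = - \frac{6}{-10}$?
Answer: $- \frac{2962765334}{3347425725} \approx -0.88509$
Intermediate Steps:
$m = \frac{3}{5}$ ($m = \left(-6\right) \left(- \frac{1}{10}\right) = \frac{3}{5} \approx 0.6$)
$l{\left(G \right)} = 4 - G$
$t = - \frac{6424}{9345}$ ($t = \frac{1279 + \left(4 - \frac{3}{5} \left(-3\right)\right)}{-554 - 1315} = \frac{1279 + \left(4 - - \frac{9}{5}\right)}{-1869} = \left(1279 + \left(4 + \frac{9}{5}\right)\right) \left(- \frac{1}{1869}\right) = \left(1279 + \frac{29}{5}\right) \left(- \frac{1}{1869}\right) = \frac{6424}{5} \left(- \frac{1}{1869}\right) = - \frac{6424}{9345} \approx -0.68743$)
$\frac{4096}{-4622} + \frac{t}{N} = \frac{4096}{-4622} - \frac{6424}{9345 \left(-620\right)} = 4096 \left(- \frac{1}{4622}\right) - - \frac{1606}{1448475} = - \frac{2048}{2311} + \frac{1606}{1448475} = - \frac{2962765334}{3347425725}$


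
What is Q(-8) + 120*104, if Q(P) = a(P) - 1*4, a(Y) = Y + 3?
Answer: 12471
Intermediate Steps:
a(Y) = 3 + Y
Q(P) = -1 + P (Q(P) = (3 + P) - 1*4 = (3 + P) - 4 = -1 + P)
Q(-8) + 120*104 = (-1 - 8) + 120*104 = -9 + 12480 = 12471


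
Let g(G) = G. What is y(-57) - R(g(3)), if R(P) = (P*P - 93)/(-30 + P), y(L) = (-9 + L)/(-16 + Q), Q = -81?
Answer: -2122/873 ≈ -2.4307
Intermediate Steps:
y(L) = 9/97 - L/97 (y(L) = (-9 + L)/(-16 - 81) = (-9 + L)/(-97) = (-9 + L)*(-1/97) = 9/97 - L/97)
R(P) = (-93 + P**2)/(-30 + P) (R(P) = (P**2 - 93)/(-30 + P) = (-93 + P**2)/(-30 + P))
y(-57) - R(g(3)) = (9/97 - 1/97*(-57)) - (-93 + 3**2)/(-30 + 3) = (9/97 + 57/97) - (-93 + 9)/(-27) = 66/97 - (-1)*(-84)/27 = 66/97 - 1*28/9 = 66/97 - 28/9 = -2122/873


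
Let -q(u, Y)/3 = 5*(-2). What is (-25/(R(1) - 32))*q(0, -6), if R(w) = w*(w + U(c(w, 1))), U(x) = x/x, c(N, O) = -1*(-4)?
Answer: 25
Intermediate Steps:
c(N, O) = 4
q(u, Y) = 30 (q(u, Y) = -15*(-2) = -3*(-10) = 30)
U(x) = 1
R(w) = w*(1 + w) (R(w) = w*(w + 1) = w*(1 + w))
(-25/(R(1) - 32))*q(0, -6) = -25/(1*(1 + 1) - 32)*30 = -25/(1*2 - 32)*30 = -25/(2 - 32)*30 = -25/(-30)*30 = -25*(-1/30)*30 = (5/6)*30 = 25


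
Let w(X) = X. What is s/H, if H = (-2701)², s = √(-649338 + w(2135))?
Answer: I*√647203/7295401 ≈ 0.00011027*I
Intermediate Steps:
s = I*√647203 (s = √(-649338 + 2135) = √(-647203) = I*√647203 ≈ 804.49*I)
H = 7295401
s/H = (I*√647203)/7295401 = (I*√647203)*(1/7295401) = I*√647203/7295401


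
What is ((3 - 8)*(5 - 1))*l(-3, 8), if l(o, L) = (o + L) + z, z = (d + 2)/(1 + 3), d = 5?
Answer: -135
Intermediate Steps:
z = 7/4 (z = (5 + 2)/(1 + 3) = 7/4 ≈ 1.7500)
l(o, L) = 7/4 + L + o (l(o, L) = (o + L) + 7/4 = (L + o) + 7/4 = 7/4 + L + o)
((3 - 8)*(5 - 1))*l(-3, 8) = ((3 - 8)*(5 - 1))*(7/4 + 8 - 3) = -5*4*(27/4) = -20*27/4 = -135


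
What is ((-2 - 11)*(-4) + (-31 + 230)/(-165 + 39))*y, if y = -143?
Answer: -908479/126 ≈ -7210.1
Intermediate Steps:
((-2 - 11)*(-4) + (-31 + 230)/(-165 + 39))*y = ((-2 - 11)*(-4) + (-31 + 230)/(-165 + 39))*(-143) = (-13*(-4) + 199/(-126))*(-143) = (52 + 199*(-1/126))*(-143) = (52 - 199/126)*(-143) = (6353/126)*(-143) = -908479/126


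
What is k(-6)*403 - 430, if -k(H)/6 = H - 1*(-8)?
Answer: -5266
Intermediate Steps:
k(H) = -48 - 6*H (k(H) = -6*(H - 1*(-8)) = -6*(H + 8) = -6*(8 + H) = -48 - 6*H)
k(-6)*403 - 430 = (-48 - 6*(-6))*403 - 430 = (-48 + 36)*403 - 430 = -12*403 - 430 = -4836 - 430 = -5266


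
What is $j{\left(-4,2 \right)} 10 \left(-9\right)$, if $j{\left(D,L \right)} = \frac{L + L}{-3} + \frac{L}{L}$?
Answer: $30$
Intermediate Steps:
$j{\left(D,L \right)} = 1 - \frac{2 L}{3}$ ($j{\left(D,L \right)} = 2 L \left(- \frac{1}{3}\right) + 1 = - \frac{2 L}{3} + 1 = 1 - \frac{2 L}{3}$)
$j{\left(-4,2 \right)} 10 \left(-9\right) = \left(1 - \frac{4}{3}\right) 10 \left(-9\right) = \left(- \frac{1}{3}\right) 10 \left(-9\right) = \left(- \frac{10}{3}\right) \left(-9\right) = 30$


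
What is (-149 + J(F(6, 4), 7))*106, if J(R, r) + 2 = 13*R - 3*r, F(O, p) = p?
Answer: -12720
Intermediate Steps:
J(R, r) = -2 - 3*r + 13*R (J(R, r) = -2 + (13*R - 3*r) = -2 + (-3*r + 13*R) = -2 - 3*r + 13*R)
(-149 + J(F(6, 4), 7))*106 = (-149 + (-2 - 3*7 + 13*4))*106 = (-149 + (-2 - 21 + 52))*106 = (-149 + 29)*106 = -120*106 = -12720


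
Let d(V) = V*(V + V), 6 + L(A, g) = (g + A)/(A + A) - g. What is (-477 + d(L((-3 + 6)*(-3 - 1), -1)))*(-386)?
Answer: 24303911/144 ≈ 1.6878e+5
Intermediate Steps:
L(A, g) = -6 - g + (A + g)/(2*A) (L(A, g) = -6 + ((g + A)/(A + A) - g) = -6 + ((A + g)/((2*A)) - g) = -6 + ((A + g)*(1/(2*A)) - g) = -6 + ((A + g)/(2*A) - g) = -6 + (-g + (A + g)/(2*A)) = -6 - g + (A + g)/(2*A))
d(V) = 2*V² (d(V) = V*(2*V) = 2*V²)
(-477 + d(L((-3 + 6)*(-3 - 1), -1)))*(-386) = (-477 + 2*(-11/2 - 1*(-1) + (½)*(-1)/((-3 + 6)*(-3 - 1)))²)*(-386) = (-477 + 2*(-11/2 + 1 + (½)*(-1)/(3*(-4)))²)*(-386) = (-477 + 2*(-11/2 + 1 + (½)*(-1)/(-12))²)*(-386) = (-477 + 2*(-11/2 + 1 + (½)*(-1)*(-1/12))²)*(-386) = (-477 + 2*(-11/2 + 1 + 1/24)²)*(-386) = (-477 + 2*(-107/24)²)*(-386) = (-477 + 2*(11449/576))*(-386) = (-477 + 11449/288)*(-386) = -125927/288*(-386) = 24303911/144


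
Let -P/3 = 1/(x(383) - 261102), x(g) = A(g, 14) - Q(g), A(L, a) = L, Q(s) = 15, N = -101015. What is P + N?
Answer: -26338045007/260734 ≈ -1.0102e+5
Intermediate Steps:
x(g) = -15 + g (x(g) = g - 1*15 = g - 15 = -15 + g)
P = 3/260734 (P = -3/((-15 + 383) - 261102) = -3/(368 - 261102) = -3/(-260734) = -3*(-1/260734) = 3/260734 ≈ 1.1506e-5)
P + N = 3/260734 - 101015 = -26338045007/260734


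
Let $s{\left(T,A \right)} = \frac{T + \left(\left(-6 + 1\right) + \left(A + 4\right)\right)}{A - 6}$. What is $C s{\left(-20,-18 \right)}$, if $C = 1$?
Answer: $\frac{13}{8} \approx 1.625$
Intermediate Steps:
$s{\left(T,A \right)} = \frac{-1 + A + T}{-6 + A}$ ($s{\left(T,A \right)} = \frac{T + \left(-5 + \left(4 + A\right)\right)}{-6 + A} = \frac{T + \left(-1 + A\right)}{-6 + A} = \frac{-1 + A + T}{-6 + A}$)
$C s{\left(-20,-18 \right)} = 1 \frac{-1 - 18 - 20}{-6 - 18} = 1 \frac{1}{-24} \left(-39\right) = 1 \left(\left(- \frac{1}{24}\right) \left(-39\right)\right) = 1 \cdot \frac{13}{8} = \frac{13}{8}$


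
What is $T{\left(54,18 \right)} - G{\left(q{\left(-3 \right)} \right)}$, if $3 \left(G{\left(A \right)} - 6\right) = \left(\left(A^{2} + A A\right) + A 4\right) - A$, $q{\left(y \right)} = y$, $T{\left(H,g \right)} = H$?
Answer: $45$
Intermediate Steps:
$G{\left(A \right)} = 6 + A + \frac{2 A^{2}}{3}$ ($G{\left(A \right)} = 6 + \frac{\left(\left(A^{2} + A A\right) + A 4\right) - A}{3} = 6 + \frac{\left(\left(A^{2} + A^{2}\right) + 4 A\right) - A}{3} = 6 + \frac{\left(2 A^{2} + 4 A\right) - A}{3} = 6 + \frac{2 A^{2} + 3 A}{3} = 6 + \left(A + \frac{2 A^{2}}{3}\right) = 6 + A + \frac{2 A^{2}}{3}$)
$T{\left(54,18 \right)} - G{\left(q{\left(-3 \right)} \right)} = 54 - \left(6 - 3 + \frac{2 \left(-3\right)^{2}}{3}\right) = 54 - \left(6 - 3 + \frac{2}{3} \cdot 9\right) = 54 - \left(6 - 3 + 6\right) = 54 - 9 = 45$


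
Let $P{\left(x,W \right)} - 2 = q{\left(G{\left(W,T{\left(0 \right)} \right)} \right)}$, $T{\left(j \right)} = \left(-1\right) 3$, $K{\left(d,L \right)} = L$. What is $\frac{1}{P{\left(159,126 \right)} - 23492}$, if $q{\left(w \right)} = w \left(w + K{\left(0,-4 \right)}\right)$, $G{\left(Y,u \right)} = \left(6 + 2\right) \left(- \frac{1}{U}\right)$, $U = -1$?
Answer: $- \frac{1}{23458} \approx -4.2629 \cdot 10^{-5}$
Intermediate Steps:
$T{\left(j \right)} = -3$
$G{\left(Y,u \right)} = 8$ ($G{\left(Y,u \right)} = \left(6 + 2\right) \left(- \frac{1}{-1}\right) = 8 \left(\left(-1\right) \left(-1\right)\right) = 8 \cdot 1 = 8$)
$q{\left(w \right)} = w \left(-4 + w\right)$ ($q{\left(w \right)} = w \left(w - 4\right) = w \left(-4 + w\right)$)
$P{\left(x,W \right)} = 34$ ($P{\left(x,W \right)} = 2 + 8 \left(-4 + 8\right) = 2 + 8 \cdot 4 = 2 + 32 = 34$)
$\frac{1}{P{\left(159,126 \right)} - 23492} = \frac{1}{34 - 23492} = \frac{1}{-23458} = - \frac{1}{23458}$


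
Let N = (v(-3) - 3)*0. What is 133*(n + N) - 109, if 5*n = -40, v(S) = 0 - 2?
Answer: -1173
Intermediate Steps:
v(S) = -2
n = -8 (n = (1/5)*(-40) = -8)
N = 0 (N = (-2 - 3)*0 = -5*0 = 0)
133*(n + N) - 109 = 133*(-8 + 0) - 109 = 133*(-8) - 109 = -1064 - 109 = -1173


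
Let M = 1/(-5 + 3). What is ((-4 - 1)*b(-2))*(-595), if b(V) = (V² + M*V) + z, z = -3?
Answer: 5950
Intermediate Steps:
M = -½ (M = 1/(-2) = -½ ≈ -0.50000)
b(V) = -3 + V² - V/2 (b(V) = (V² - V/2) - 3 = -3 + V² - V/2)
((-4 - 1)*b(-2))*(-595) = ((-4 - 1)*(-3 + (-2)² - ½*(-2)))*(-595) = -5*(-3 + 4 + 1)*(-595) = -5*2*(-595) = -10*(-595) = 5950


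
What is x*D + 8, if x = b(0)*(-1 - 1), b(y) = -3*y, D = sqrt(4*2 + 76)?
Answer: 8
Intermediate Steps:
D = 2*sqrt(21) (D = sqrt(8 + 76) = sqrt(84) = 2*sqrt(21) ≈ 9.1651)
x = 0 (x = (-3*0)*(-1 - 1) = 0*(-2) = 0)
x*D + 8 = 0*(2*sqrt(21)) + 8 = 0 + 8 = 8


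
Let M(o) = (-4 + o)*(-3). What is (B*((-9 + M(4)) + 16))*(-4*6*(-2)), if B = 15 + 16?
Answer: 10416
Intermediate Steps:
M(o) = 12 - 3*o
B = 31
(B*((-9 + M(4)) + 16))*(-4*6*(-2)) = (31*((-9 + (12 - 3*4)) + 16))*(-4*6*(-2)) = (31*((-9 + (12 - 12)) + 16))*(-24*(-2)) = (31*((-9 + 0) + 16))*48 = (31*(-9 + 16))*48 = (31*7)*48 = 217*48 = 10416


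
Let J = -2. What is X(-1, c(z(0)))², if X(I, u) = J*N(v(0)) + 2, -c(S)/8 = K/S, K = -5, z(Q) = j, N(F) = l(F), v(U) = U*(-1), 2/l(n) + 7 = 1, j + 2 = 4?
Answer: 64/9 ≈ 7.1111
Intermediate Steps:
j = 2 (j = -2 + 4 = 2)
l(n) = -⅓ (l(n) = 2/(-7 + 1) = 2/(-6) = 2*(-⅙) = -⅓)
v(U) = -U
N(F) = -⅓
z(Q) = 2
c(S) = 40/S (c(S) = -(-40)/S = 40/S)
X(I, u) = 8/3 (X(I, u) = -2*(-⅓) + 2 = ⅔ + 2 = 8/3)
X(-1, c(z(0)))² = (8/3)² = 64/9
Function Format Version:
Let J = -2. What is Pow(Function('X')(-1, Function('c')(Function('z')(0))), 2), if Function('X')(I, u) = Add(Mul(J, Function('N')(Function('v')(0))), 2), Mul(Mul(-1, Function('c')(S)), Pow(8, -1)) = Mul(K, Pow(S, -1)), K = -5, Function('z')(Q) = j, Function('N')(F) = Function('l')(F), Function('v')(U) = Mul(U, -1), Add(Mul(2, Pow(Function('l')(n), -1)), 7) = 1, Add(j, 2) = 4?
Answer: Rational(64, 9) ≈ 7.1111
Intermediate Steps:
j = 2 (j = Add(-2, 4) = 2)
Function('l')(n) = Rational(-1, 3) (Function('l')(n) = Mul(2, Pow(Add(-7, 1), -1)) = Mul(2, Pow(-6, -1)) = Mul(2, Rational(-1, 6)) = Rational(-1, 3))
Function('v')(U) = Mul(-1, U)
Function('N')(F) = Rational(-1, 3)
Function('z')(Q) = 2
Function('c')(S) = Mul(40, Pow(S, -1)) (Function('c')(S) = Mul(-8, Mul(-5, Pow(S, -1))) = Mul(40, Pow(S, -1)))
Function('X')(I, u) = Rational(8, 3) (Function('X')(I, u) = Add(Mul(-2, Rational(-1, 3)), 2) = Add(Rational(2, 3), 2) = Rational(8, 3))
Pow(Function('X')(-1, Function('c')(Function('z')(0))), 2) = Pow(Rational(8, 3), 2) = Rational(64, 9)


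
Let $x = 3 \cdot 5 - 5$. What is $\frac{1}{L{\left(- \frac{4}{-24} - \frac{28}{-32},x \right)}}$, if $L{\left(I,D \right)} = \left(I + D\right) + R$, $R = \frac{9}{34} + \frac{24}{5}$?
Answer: $\frac{2040}{32857} \approx 0.062087$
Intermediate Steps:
$R = \frac{861}{170}$ ($R = 9 \cdot \frac{1}{34} + 24 \cdot \frac{1}{5} = \frac{9}{34} + \frac{24}{5} = \frac{861}{170} \approx 5.0647$)
$x = 10$ ($x = 15 - 5 = 10$)
$L{\left(I,D \right)} = \frac{861}{170} + D + I$ ($L{\left(I,D \right)} = \left(I + D\right) + \frac{861}{170} = \left(D + I\right) + \frac{861}{170} = \frac{861}{170} + D + I$)
$\frac{1}{L{\left(- \frac{4}{-24} - \frac{28}{-32},x \right)}} = \frac{1}{\frac{861}{170} + 10 - \left(- \frac{7}{8} - \frac{1}{6}\right)} = \frac{1}{\frac{861}{170} + 10 - - \frac{25}{24}} = \frac{1}{\frac{861}{170} + 10 + \left(\frac{1}{6} + \frac{7}{8}\right)} = \frac{1}{\frac{861}{170} + 10 + \frac{25}{24}} = \frac{1}{\frac{32857}{2040}} = \frac{2040}{32857}$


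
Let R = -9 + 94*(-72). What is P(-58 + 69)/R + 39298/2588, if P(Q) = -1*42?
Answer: 44405207/2923146 ≈ 15.191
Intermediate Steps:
R = -6777 (R = -9 - 6768 = -6777)
P(Q) = -42
P(-58 + 69)/R + 39298/2588 = -42/(-6777) + 39298/2588 = -42*(-1/6777) + 39298*(1/2588) = 14/2259 + 19649/1294 = 44405207/2923146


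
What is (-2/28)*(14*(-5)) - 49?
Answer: -44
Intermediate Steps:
(-2/28)*(14*(-5)) - 49 = -2*1/28*(-70) - 49 = -1/14*(-70) - 49 = 5 - 49 = -44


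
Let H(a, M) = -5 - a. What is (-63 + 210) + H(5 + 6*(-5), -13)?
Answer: 167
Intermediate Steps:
(-63 + 210) + H(5 + 6*(-5), -13) = (-63 + 210) + (-5 - (5 + 6*(-5))) = 147 + (-5 - (5 - 30)) = 147 + (-5 - 1*(-25)) = 147 + (-5 + 25) = 147 + 20 = 167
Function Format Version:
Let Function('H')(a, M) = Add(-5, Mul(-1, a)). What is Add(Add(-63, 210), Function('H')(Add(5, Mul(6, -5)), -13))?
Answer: 167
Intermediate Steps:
Add(Add(-63, 210), Function('H')(Add(5, Mul(6, -5)), -13)) = Add(Add(-63, 210), Add(-5, Mul(-1, Add(5, Mul(6, -5))))) = Add(147, Add(-5, Mul(-1, Add(5, -30)))) = Add(147, Add(-5, Mul(-1, -25))) = Add(147, Add(-5, 25)) = Add(147, 20) = 167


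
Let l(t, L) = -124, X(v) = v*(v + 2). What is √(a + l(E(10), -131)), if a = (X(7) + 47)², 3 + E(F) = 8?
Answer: 2*√2994 ≈ 109.43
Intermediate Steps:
E(F) = 5 (E(F) = -3 + 8 = 5)
X(v) = v*(2 + v)
a = 12100 (a = (7*(2 + 7) + 47)² = (7*9 + 47)² = (63 + 47)² = 110² = 12100)
√(a + l(E(10), -131)) = √(12100 - 124) = √11976 = 2*√2994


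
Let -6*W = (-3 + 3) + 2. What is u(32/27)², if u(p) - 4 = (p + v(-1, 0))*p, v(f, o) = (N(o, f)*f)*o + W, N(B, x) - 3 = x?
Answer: 13337104/531441 ≈ 25.096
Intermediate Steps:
N(B, x) = 3 + x
W = -⅓ (W = -((-3 + 3) + 2)/6 = -(0 + 2)/6 = -⅙*2 = -⅓ ≈ -0.33333)
v(f, o) = -⅓ + f*o*(3 + f) (v(f, o) = ((3 + f)*f)*o - ⅓ = (f*(3 + f))*o - ⅓ = f*o*(3 + f) - ⅓ = -⅓ + f*o*(3 + f))
u(p) = 4 + p*(-⅓ + p) (u(p) = 4 + (p + (-⅓ - 1*0*(3 - 1)))*p = 4 + (p + (-⅓ - 1*0*2))*p = 4 + (p + (-⅓ + 0))*p = 4 + (p - ⅓)*p = 4 + (-⅓ + p)*p = 4 + p*(-⅓ + p))
u(32/27)² = (4 + (32/27)² - 32/(3*27))² = (4 + (32*(1/27))² - 32/(3*27))² = (4 + (32/27)² - ⅓*32/27)² = (4 + 1024/729 - 32/81)² = (3652/729)² = 13337104/531441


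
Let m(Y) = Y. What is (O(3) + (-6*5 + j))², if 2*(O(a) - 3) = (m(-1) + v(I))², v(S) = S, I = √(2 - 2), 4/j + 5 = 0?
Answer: 74529/100 ≈ 745.29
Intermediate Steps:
j = -⅘ (j = 4/(-5 + 0) = 4/(-5) = 4*(-⅕) = -⅘ ≈ -0.80000)
I = 0 (I = √0 = 0)
O(a) = 7/2 (O(a) = 3 + (-1 + 0)²/2 = 3 + (½)*(-1)² = 3 + (½)*1 = 3 + ½ = 7/2)
(O(3) + (-6*5 + j))² = (7/2 + (-6*5 - ⅘))² = (7/2 + (-30 - ⅘))² = (7/2 - 154/5)² = (-273/10)² = 74529/100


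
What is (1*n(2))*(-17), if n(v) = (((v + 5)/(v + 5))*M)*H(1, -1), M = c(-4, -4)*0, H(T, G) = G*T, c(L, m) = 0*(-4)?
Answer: 0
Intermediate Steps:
c(L, m) = 0
M = 0 (M = 0*0 = 0)
n(v) = 0 (n(v) = (((v + 5)/(v + 5))*0)*(-1*1) = (((5 + v)/(5 + v))*0)*(-1) = (1*0)*(-1) = 0*(-1) = 0)
(1*n(2))*(-17) = (1*0)*(-17) = 0*(-17) = 0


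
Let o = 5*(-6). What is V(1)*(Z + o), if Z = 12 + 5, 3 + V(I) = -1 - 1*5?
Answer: 117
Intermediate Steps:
V(I) = -9 (V(I) = -3 + (-1 - 1*5) = -3 + (-1 - 5) = -3 - 6 = -9)
Z = 17
o = -30
V(1)*(Z + o) = -9*(17 - 30) = -9*(-13) = 117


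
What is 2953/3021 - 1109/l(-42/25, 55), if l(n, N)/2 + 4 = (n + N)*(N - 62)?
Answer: 139456711/56982102 ≈ 2.4474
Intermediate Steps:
l(n, N) = -8 + 2*(-62 + N)*(N + n) (l(n, N) = -8 + 2*((n + N)*(N - 62)) = -8 + 2*((N + n)*(-62 + N)) = -8 + 2*((-62 + N)*(N + n)) = -8 + 2*(-62 + N)*(N + n))
2953/3021 - 1109/l(-42/25, 55) = 2953/3021 - 1109/(-8 - 124*55 - (-5208)/25 + 2*55² + 2*55*(-42/25)) = 2953*(1/3021) - 1109/(-8 - 6820 - (-5208)/25 + 2*3025 + 2*55*(-42*1/25)) = 2953/3021 - 1109/(-8 - 6820 - 124*(-42/25) + 6050 + 2*55*(-42/25)) = 2953/3021 - 1109/(-8 - 6820 + 5208/25 + 6050 - 924/5) = 2953/3021 - 1109/(-18862/25) = 2953/3021 - 1109*(-25/18862) = 2953/3021 + 27725/18862 = 139456711/56982102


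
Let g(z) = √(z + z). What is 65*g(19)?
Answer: 65*√38 ≈ 400.69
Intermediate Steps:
g(z) = √2*√z (g(z) = √(2*z) = √2*√z)
65*g(19) = 65*(√2*√19) = 65*√38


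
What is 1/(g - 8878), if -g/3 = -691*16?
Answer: 1/24290 ≈ 4.1169e-5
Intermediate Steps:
g = 33168 (g = -(-2073)*16 = -3*(-11056) = 33168)
1/(g - 8878) = 1/(33168 - 8878) = 1/24290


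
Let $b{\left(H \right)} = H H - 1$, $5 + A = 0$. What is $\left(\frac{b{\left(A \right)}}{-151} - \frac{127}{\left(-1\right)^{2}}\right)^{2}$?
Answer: $\frac{368678401}{22801} \approx 16169.0$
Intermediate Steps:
$A = -5$ ($A = -5 + 0 = -5$)
$b{\left(H \right)} = -1 + H^{2}$ ($b{\left(H \right)} = H^{2} - 1 = -1 + H^{2}$)
$\left(\frac{b{\left(A \right)}}{-151} - \frac{127}{\left(-1\right)^{2}}\right)^{2} = \left(\frac{-1 + \left(-5\right)^{2}}{-151} - \frac{127}{\left(-1\right)^{2}}\right)^{2} = \left(\left(-1 + 25\right) \left(- \frac{1}{151}\right) - \frac{127}{1}\right)^{2} = \left(24 \left(- \frac{1}{151}\right) - 127\right)^{2} = \left(- \frac{24}{151} - 127\right)^{2} = \left(- \frac{19201}{151}\right)^{2} = \frac{368678401}{22801}$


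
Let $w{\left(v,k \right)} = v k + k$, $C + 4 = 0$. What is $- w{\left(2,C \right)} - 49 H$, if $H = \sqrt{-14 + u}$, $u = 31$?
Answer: $12 - 49 \sqrt{17} \approx -190.03$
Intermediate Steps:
$C = -4$ ($C = -4 + 0 = -4$)
$H = \sqrt{17}$ ($H = \sqrt{-14 + 31} = \sqrt{17} \approx 4.1231$)
$w{\left(v,k \right)} = k + k v$ ($w{\left(v,k \right)} = k v + k = k + k v$)
$- w{\left(2,C \right)} - 49 H = - \left(-4\right) \left(1 + 2\right) - 49 \sqrt{17} = - \left(-4\right) 3 - 49 \sqrt{17} = \left(-1\right) \left(-12\right) - 49 \sqrt{17} = 12 - 49 \sqrt{17}$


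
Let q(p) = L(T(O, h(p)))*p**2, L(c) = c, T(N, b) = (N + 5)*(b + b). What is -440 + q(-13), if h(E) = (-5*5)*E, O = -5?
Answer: -440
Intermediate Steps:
h(E) = -25*E
T(N, b) = 2*b*(5 + N) (T(N, b) = (5 + N)*(2*b) = 2*b*(5 + N))
q(p) = 0 (q(p) = (2*(-25*p)*(5 - 5))*p**2 = (2*(-25*p)*0)*p**2 = 0*p**2 = 0)
-440 + q(-13) = -440 + 0 = -440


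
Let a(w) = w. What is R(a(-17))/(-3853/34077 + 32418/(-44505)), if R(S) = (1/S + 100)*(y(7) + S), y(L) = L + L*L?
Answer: -11165691799665/2410573463 ≈ -4632.0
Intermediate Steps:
y(L) = L + L**2
R(S) = (56 + S)*(100 + 1/S) (R(S) = (1/S + 100)*(7*(1 + 7) + S) = (100 + 1/S)*(7*8 + S) = (100 + 1/S)*(56 + S) = (56 + S)*(100 + 1/S))
R(a(-17))/(-3853/34077 + 32418/(-44505)) = (5601 + 56/(-17) + 100*(-17))/(-3853/34077 + 32418/(-44505)) = (5601 + 56*(-1/17) - 1700)/(-3853*1/34077 + 32418*(-1/44505)) = (5601 - 56/17 - 1700)/(-3853/34077 - 3602/4945) = 66261/(17*(-141798439/168510765)) = (66261/17)*(-168510765/141798439) = -11165691799665/2410573463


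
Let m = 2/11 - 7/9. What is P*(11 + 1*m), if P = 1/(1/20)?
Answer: 20600/99 ≈ 208.08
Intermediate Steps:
m = -59/99 (m = 2*(1/11) - 7*⅑ = 2/11 - 7/9 = -59/99 ≈ -0.59596)
P = 20 (P = 1/(1/20) = 20)
P*(11 + 1*m) = 20*(11 + 1*(-59/99)) = 20*(11 - 59/99) = 20*(1030/99) = 20600/99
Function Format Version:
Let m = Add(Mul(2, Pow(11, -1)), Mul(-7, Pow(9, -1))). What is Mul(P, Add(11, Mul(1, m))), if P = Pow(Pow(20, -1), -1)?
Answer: Rational(20600, 99) ≈ 208.08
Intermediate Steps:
m = Rational(-59, 99) (m = Add(Mul(2, Rational(1, 11)), Mul(-7, Rational(1, 9))) = Add(Rational(2, 11), Rational(-7, 9)) = Rational(-59, 99) ≈ -0.59596)
P = 20 (P = Pow(Rational(1, 20), -1) = 20)
Mul(P, Add(11, Mul(1, m))) = Mul(20, Add(11, Mul(1, Rational(-59, 99)))) = Mul(20, Add(11, Rational(-59, 99))) = Mul(20, Rational(1030, 99)) = Rational(20600, 99)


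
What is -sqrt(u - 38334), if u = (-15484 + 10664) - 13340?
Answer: -I*sqrt(56494) ≈ -237.68*I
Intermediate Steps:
u = -18160 (u = -4820 - 13340 = -18160)
-sqrt(u - 38334) = -sqrt(-18160 - 38334) = -sqrt(-56494) = -I*sqrt(56494)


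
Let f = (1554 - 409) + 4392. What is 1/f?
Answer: 1/5537 ≈ 0.00018060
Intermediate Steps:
f = 5537 (f = 1145 + 4392 = 5537)
1/f = 1/5537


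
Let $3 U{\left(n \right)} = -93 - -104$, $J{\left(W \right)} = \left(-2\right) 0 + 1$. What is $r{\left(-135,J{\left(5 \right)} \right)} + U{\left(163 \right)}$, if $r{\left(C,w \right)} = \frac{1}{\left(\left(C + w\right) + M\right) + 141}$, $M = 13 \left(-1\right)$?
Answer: $\frac{7}{2} \approx 3.5$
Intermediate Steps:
$J{\left(W \right)} = 1$ ($J{\left(W \right)} = 0 + 1 = 1$)
$M = -13$
$r{\left(C,w \right)} = \frac{1}{128 + C + w}$ ($r{\left(C,w \right)} = \frac{1}{\left(\left(C + w\right) - 13\right) + 141} = \frac{1}{\left(-13 + C + w\right) + 141} = \frac{1}{128 + C + w}$)
$U{\left(n \right)} = \frac{11}{3}$ ($U{\left(n \right)} = \frac{-93 - -104}{3} = \frac{-93 + 104}{3} = \frac{1}{3} \cdot 11 = \frac{11}{3}$)
$r{\left(-135,J{\left(5 \right)} \right)} + U{\left(163 \right)} = \frac{1}{128 - 135 + 1} + \frac{11}{3} = \frac{1}{-6} + \frac{11}{3} = - \frac{1}{6} + \frac{11}{3} = \frac{7}{2}$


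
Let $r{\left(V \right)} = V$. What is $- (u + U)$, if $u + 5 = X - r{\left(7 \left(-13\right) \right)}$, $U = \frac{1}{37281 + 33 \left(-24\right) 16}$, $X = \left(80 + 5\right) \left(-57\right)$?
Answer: $\frac{117114230}{24609} \approx 4759.0$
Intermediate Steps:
$X = -4845$ ($X = 85 \left(-57\right) = -4845$)
$U = \frac{1}{24609}$ ($U = \frac{1}{37281 - 12672} = \frac{1}{24609} \approx 4.0636 \cdot 10^{-5}$)
$u = -4759$ ($u = -5 - \left(4845 + 7 \left(-13\right)\right) = -5 - 4754 = -4759$)
$- (u + U) = - (-4759 + \frac{1}{24609}) = \left(-1\right) \left(- \frac{117114230}{24609}\right) = \frac{117114230}{24609}$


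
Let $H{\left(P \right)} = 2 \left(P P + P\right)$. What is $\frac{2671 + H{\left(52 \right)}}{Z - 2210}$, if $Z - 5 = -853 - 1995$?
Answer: $- \frac{8183}{5053} \approx -1.6194$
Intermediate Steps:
$Z = -2843$ ($Z = 5 - 2848 = -2843$)
$H{\left(P \right)} = 2 P + 2 P^{2}$ ($H{\left(P \right)} = 2 \left(P^{2} + P\right) = 2 \left(P + P^{2}\right) = 2 P + 2 P^{2}$)
$\frac{2671 + H{\left(52 \right)}}{Z - 2210} = \frac{2671 + 2 \cdot 52 \left(1 + 52\right)}{-2843 - 2210} = \frac{2671 + 2 \cdot 52 \cdot 53}{-5053} = \left(2671 + 5512\right) \left(- \frac{1}{5053}\right) = 8183 \left(- \frac{1}{5053}\right) = - \frac{8183}{5053}$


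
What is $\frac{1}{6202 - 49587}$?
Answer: $- \frac{1}{43385} \approx -2.3049 \cdot 10^{-5}$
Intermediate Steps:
$\frac{1}{6202 - 49587} = \frac{1}{-43385} = - \frac{1}{43385}$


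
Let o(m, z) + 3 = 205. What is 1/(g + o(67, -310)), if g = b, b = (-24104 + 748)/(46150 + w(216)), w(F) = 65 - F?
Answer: 45999/9268442 ≈ 0.0049630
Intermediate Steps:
o(m, z) = 202 (o(m, z) = -3 + 205 = 202)
b = -23356/45999 (b = (-24104 + 748)/(46150 + (65 - 1*216)) = -23356/(46150 + (65 - 216)) = -23356/(46150 - 151) = -23356/45999 ≈ -0.50775)
g = -23356/45999 ≈ -0.50775
1/(g + o(67, -310)) = 1/(-23356/45999 + 202) = 1/(9268442/45999) = 45999/9268442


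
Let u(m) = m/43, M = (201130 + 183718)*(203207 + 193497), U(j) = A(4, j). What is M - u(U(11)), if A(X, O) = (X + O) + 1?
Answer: 6564841862640/43 ≈ 1.5267e+11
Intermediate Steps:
A(X, O) = 1 + O + X (A(X, O) = (O + X) + 1 = 1 + O + X)
U(j) = 5 + j (U(j) = 1 + j + 4 = 5 + j)
M = 152670740992 (M = 384848*396704 = 152670740992)
u(m) = m/43 (u(m) = m*(1/43) = m/43)
M - u(U(11)) = 152670740992 - (5 + 11)/43 = 152670740992 - 16/43 = 6564841862640/43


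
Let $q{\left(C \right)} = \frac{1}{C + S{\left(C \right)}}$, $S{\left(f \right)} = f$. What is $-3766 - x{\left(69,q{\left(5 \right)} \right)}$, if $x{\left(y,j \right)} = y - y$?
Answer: $-3766$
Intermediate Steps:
$q{\left(C \right)} = \frac{1}{2 C}$ ($q{\left(C \right)} = \frac{1}{C + C} = \frac{1}{2 C}$)
$x{\left(y,j \right)} = 0$
$-3766 - x{\left(69,q{\left(5 \right)} \right)} = -3766 - 0 = -3766 + 0 = -3766$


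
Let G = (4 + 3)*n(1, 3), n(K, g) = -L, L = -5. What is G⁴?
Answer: 1500625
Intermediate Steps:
n(K, g) = 5 (n(K, g) = -1*(-5) = 5)
G = 35 (G = (4 + 3)*5 = 7*5 = 35)
G⁴ = 35⁴ = 1500625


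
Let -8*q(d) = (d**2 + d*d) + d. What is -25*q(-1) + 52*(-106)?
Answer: -44071/8 ≈ -5508.9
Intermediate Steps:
q(d) = -d**2/4 - d/8 (q(d) = -((d**2 + d*d) + d)/8 = -((d**2 + d**2) + d)/8 = -(2*d**2 + d)/8 = -(d + 2*d**2)/8 = -d**2/4 - d/8)
-25*q(-1) + 52*(-106) = -(-25)*(-1)*(1 + 2*(-1))/8 + 52*(-106) = -(-25)*(-1)*(1 - 2)/8 - 5512 = -(-25)*(-1)*(-1)/8 - 5512 = -25*(-1/8) - 5512 = 25/8 - 5512 = -44071/8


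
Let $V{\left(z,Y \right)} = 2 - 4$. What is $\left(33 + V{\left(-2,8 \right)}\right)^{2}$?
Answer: $961$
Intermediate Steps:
$V{\left(z,Y \right)} = -2$ ($V{\left(z,Y \right)} = 2 - 4 = -2$)
$\left(33 + V{\left(-2,8 \right)}\right)^{2} = \left(33 - 2\right)^{2} = 31^{2} = 961$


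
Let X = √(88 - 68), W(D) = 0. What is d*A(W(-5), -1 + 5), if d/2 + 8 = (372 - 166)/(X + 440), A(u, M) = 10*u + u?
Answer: 0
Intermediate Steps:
X = 2*√5 (X = √20 = 2*√5 ≈ 4.4721)
A(u, M) = 11*u
d = -16 + 412/(440 + 2*√5) (d = -16 + 2*((372 - 166)/(2*√5 + 440)) = -16 + 2*(206/(440 + 2*√5)) = -16 + 412/(440 + 2*√5) ≈ -15.073)
d*A(W(-5), -1 + 5) = (-145800/9679 - 206*√5/48395)*(11*0) = (-145800/9679 - 206*√5/48395)*0 = 0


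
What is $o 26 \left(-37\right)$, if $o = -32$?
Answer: $30784$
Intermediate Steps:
$o 26 \left(-37\right) = \left(-32\right) 26 \left(-37\right) = \left(-832\right) \left(-37\right) = 30784$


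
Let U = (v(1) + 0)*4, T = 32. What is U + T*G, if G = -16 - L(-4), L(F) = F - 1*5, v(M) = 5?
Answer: -204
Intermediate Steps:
L(F) = -5 + F (L(F) = F - 5 = -5 + F)
G = -7 (G = -16 - (-5 - 4) = -16 - 1*(-9) = -16 + 9 = -7)
U = 20 (U = (5 + 0)*4 = 5*4 = 20)
U + T*G = 20 + 32*(-7) = 20 - 224 = -204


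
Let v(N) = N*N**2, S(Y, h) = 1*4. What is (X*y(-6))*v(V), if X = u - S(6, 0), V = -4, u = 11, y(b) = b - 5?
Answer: 4928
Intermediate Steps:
y(b) = -5 + b
S(Y, h) = 4
X = 7 (X = 11 - 1*4 = 11 - 4 = 7)
v(N) = N**3
(X*y(-6))*v(V) = (7*(-5 - 6))*(-4)**3 = (7*(-11))*(-64) = -77*(-64) = 4928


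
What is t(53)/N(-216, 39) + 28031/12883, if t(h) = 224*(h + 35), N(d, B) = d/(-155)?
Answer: 4921032197/347841 ≈ 14147.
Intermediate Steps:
N(d, B) = -d/155 (N(d, B) = d*(-1/155) = -d/155)
t(h) = 7840 + 224*h (t(h) = 224*(35 + h) = 7840 + 224*h)
t(53)/N(-216, 39) + 28031/12883 = (7840 + 224*53)/((-1/155*(-216))) + 28031/12883 = (7840 + 11872)/(216/155) + 28031*(1/12883) = 19712*(155/216) + 28031/12883 = 381920/27 + 28031/12883 = 4921032197/347841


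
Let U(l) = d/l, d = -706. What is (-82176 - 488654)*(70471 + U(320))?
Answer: -643611224581/16 ≈ -4.0226e+10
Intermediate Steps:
U(l) = -706/l
(-82176 - 488654)*(70471 + U(320)) = (-82176 - 488654)*(70471 - 706/320) = -570830*(70471 - 706*1/320) = -570830*(70471 - 353/160) = -570830*11275007/160 = -643611224581/16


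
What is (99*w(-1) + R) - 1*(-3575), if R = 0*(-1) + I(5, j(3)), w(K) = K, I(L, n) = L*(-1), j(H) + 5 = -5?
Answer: 3471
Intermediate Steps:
j(H) = -10 (j(H) = -5 - 5 = -10)
I(L, n) = -L
R = -5 (R = 0*(-1) - 1*5 = 0 - 5 = -5)
(99*w(-1) + R) - 1*(-3575) = (99*(-1) - 5) - 1*(-3575) = (-99 - 5) + 3575 = -104 + 3575 = 3471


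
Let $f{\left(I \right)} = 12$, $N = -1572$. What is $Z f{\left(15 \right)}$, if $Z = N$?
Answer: $-18864$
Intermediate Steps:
$Z = -1572$
$Z f{\left(15 \right)} = \left(-1572\right) 12 = -18864$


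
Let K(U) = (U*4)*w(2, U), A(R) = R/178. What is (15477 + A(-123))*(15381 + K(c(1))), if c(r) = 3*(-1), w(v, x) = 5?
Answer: 42206030343/178 ≈ 2.3711e+8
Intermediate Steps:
A(R) = R/178 (A(R) = R*(1/178) = R/178)
c(r) = -3
K(U) = 20*U (K(U) = (U*4)*5 = (4*U)*5 = 20*U)
(15477 + A(-123))*(15381 + K(c(1))) = (15477 + (1/178)*(-123))*(15381 + 20*(-3)) = (15477 - 123/178)*(15381 - 60) = (2754783/178)*15321 = 42206030343/178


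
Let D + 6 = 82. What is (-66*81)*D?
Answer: -406296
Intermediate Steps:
D = 76 (D = -6 + 82 = 76)
(-66*81)*D = -66*81*76 = -5346*76 = -406296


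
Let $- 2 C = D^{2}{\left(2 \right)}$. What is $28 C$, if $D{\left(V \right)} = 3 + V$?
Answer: $-350$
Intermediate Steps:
$C = - \frac{25}{2}$ ($C = - \frac{\left(3 + 2\right)^{2}}{2} = - \frac{5^{2}}{2} = \left(- \frac{1}{2}\right) 25 = - \frac{25}{2} \approx -12.5$)
$28 C = 28 \left(- \frac{25}{2}\right) = -350$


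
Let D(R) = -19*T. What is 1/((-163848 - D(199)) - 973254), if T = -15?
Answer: -1/1137387 ≈ -8.7921e-7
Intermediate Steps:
D(R) = 285 (D(R) = -19*(-15) = 285)
1/((-163848 - D(199)) - 973254) = 1/((-163848 - 1*285) - 973254) = 1/((-163848 - 285) - 973254) = 1/(-164133 - 973254) = 1/(-1137387) = -1/1137387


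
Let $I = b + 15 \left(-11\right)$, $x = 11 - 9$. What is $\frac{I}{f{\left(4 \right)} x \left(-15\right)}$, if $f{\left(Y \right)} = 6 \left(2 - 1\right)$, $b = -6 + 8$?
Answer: $\frac{163}{180} \approx 0.90556$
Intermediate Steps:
$b = 2$
$f{\left(Y \right)} = 6$ ($f{\left(Y \right)} = 6 \cdot 1 = 6$)
$x = 2$ ($x = 11 - 9 = 2$)
$I = -163$ ($I = 2 + 15 \left(-11\right) = 2 - 165 = -163$)
$\frac{I}{f{\left(4 \right)} x \left(-15\right)} = - \frac{163}{6 \cdot 2 \left(-15\right)} = - \frac{163}{12 \left(-15\right)} = - \frac{163}{-180} = \left(-163\right) \left(- \frac{1}{180}\right) = \frac{163}{180}$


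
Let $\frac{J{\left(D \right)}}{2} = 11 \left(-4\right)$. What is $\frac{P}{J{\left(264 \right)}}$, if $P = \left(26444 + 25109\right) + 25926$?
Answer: $- \frac{77479}{88} \approx -880.44$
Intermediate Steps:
$J{\left(D \right)} = -88$ ($J{\left(D \right)} = 2 \cdot 11 \left(-4\right) = 2 \left(-44\right) = -88$)
$P = 77479$ ($P = 51553 + 25926 = 77479$)
$\frac{P}{J{\left(264 \right)}} = \frac{77479}{-88} = 77479 \left(- \frac{1}{88}\right) = - \frac{77479}{88}$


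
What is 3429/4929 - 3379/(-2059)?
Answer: 7905134/3382937 ≈ 2.3368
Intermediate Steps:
3429/4929 - 3379/(-2059) = 3429*(1/4929) - 3379*(-1/2059) = 1143/1643 + 3379/2059 = 7905134/3382937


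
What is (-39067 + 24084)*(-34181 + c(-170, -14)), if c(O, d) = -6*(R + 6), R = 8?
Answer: 513392495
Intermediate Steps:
c(O, d) = -84 (c(O, d) = -6*(8 + 6) = -6*14 = -84)
(-39067 + 24084)*(-34181 + c(-170, -14)) = (-39067 + 24084)*(-34181 - 84) = -14983*(-34265) = 513392495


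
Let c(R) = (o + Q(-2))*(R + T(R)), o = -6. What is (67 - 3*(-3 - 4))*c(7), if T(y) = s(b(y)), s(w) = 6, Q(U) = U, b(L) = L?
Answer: -9152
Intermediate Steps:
T(y) = 6
c(R) = -48 - 8*R (c(R) = (-6 - 2)*(R + 6) = -8*(6 + R) = -48 - 8*R)
(67 - 3*(-3 - 4))*c(7) = (67 - 3*(-3 - 4))*(-48 - 8*7) = (67 - 3*(-7))*(-48 - 56) = (67 + 21)*(-104) = 88*(-104) = -9152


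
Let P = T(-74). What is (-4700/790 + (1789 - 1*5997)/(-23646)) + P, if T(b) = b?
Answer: -74507852/934017 ≈ -79.771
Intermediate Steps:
P = -74
(-4700/790 + (1789 - 1*5997)/(-23646)) + P = (-4700/790 + (1789 - 1*5997)/(-23646)) - 74 = (-4700*1/790 + (1789 - 5997)*(-1/23646)) - 74 = (-470/79 - 4208*(-1/23646)) - 74 = (-470/79 + 2104/11823) - 74 = -5390594/934017 - 74 = -74507852/934017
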